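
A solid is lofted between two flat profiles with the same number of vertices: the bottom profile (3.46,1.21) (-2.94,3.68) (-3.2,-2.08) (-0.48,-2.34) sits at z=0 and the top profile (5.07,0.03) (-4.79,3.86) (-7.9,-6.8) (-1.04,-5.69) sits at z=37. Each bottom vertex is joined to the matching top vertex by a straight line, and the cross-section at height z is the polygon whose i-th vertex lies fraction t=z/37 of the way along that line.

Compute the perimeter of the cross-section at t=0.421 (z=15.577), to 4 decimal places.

Perimeter at t=0.421: 27.4513

Cross-section at t=0.421: each vertex is (1-t)·p0[i] + t·p1[i].
  v1: (1-0.421)·(3.46,1.21) + 0.421·(5.07,0.03) = (4.1378,0.7132)
  v2: (1-0.421)·(-2.94,3.68) + 0.421·(-4.79,3.86) = (-3.7188,3.7558)
  v3: (1-0.421)·(-3.2,-2.08) + 0.421·(-7.9,-6.8) = (-5.1787,-4.0671)
  v4: (1-0.421)·(-0.48,-2.34) + 0.421·(-1.04,-5.69) = (-0.7158,-3.7504)
Perimeter = Σ |v_{i+1} − v_i|:
  edge 1→2: √(-7.8567² + 3.0426²) = 8.4252 (running 8.4252)
  edge 2→3: √(-1.4599² + -7.8229²) = 7.9579 (running 16.3832)
  edge 3→4: √(4.4629² + 0.3168²) = 4.4742 (running 20.8573)
  edge 4→1: √(4.8536² + 4.4636²) = 6.5940 (running 27.4513)
Perimeter = 27.4513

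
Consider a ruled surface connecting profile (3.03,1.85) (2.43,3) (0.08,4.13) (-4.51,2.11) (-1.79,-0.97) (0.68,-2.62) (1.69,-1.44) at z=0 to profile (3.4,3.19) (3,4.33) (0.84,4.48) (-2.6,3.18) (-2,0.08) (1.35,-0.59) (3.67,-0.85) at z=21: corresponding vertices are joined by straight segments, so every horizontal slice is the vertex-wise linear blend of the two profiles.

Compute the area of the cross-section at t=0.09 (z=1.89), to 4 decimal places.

Area at t=0.09: 28.6064

Cross-section at t=0.09: each vertex is (1-t)·p0[i] + t·p1[i].
  v1: (1-0.09)·(3.03,1.85) + 0.09·(3.4,3.19) = (3.0633,1.9706)
  v2: (1-0.09)·(2.43,3) + 0.09·(3,4.33) = (2.4813,3.1197)
  v3: (1-0.09)·(0.08,4.13) + 0.09·(0.84,4.48) = (0.1484,4.1615)
  v4: (1-0.09)·(-4.51,2.11) + 0.09·(-2.6,3.18) = (-4.3381,2.2063)
  v5: (1-0.09)·(-1.79,-0.97) + 0.09·(-2,0.08) = (-1.8089,-0.8755)
  v6: (1-0.09)·(0.68,-2.62) + 0.09·(1.35,-0.59) = (0.7403,-2.4373)
  v7: (1-0.09)·(1.69,-1.44) + 0.09·(3.67,-0.85) = (1.8682,-1.3869)
Shoelace sum Σ(x_i·y_{i+1} − x_{i+1}·y_i):
  i=1: 3.0633·3.1197 − 2.4813·1.9706 = +4.6669 (running +4.6669)
  i=2: 2.4813·4.1615 − 0.1484·3.1197 = +9.8630 (running +14.5299)
  i=3: 0.1484·2.2063 − -4.3381·4.1615 = +18.3804 (running +32.9103)
  i=4: -4.3381·-0.8755 − -1.8089·2.2063 = +7.7890 (running +40.6993)
  i=5: -1.8089·-2.4373 − 0.7403·-0.8755 = +5.0570 (running +45.7563)
  i=6: 0.7403·-1.3869 − 1.8682·-2.4373 = +3.5266 (running +49.2829)
  i=7: 1.8682·1.9706 − 3.0633·-1.3869 = +7.9300 (running +57.2129)
Area = |Σ|/2 = |57.2129|/2 = 28.6064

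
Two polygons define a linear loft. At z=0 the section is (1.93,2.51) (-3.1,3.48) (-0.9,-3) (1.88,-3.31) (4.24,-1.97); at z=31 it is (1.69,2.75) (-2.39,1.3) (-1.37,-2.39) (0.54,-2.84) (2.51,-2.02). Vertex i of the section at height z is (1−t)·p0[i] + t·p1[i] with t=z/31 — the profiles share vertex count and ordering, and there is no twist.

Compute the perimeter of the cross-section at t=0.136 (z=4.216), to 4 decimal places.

Cross-section at t=0.136: each vertex is (1-t)·p0[i] + t·p1[i].
  v1: (1-0.136)·(1.93,2.51) + 0.136·(1.69,2.75) = (1.8974,2.5426)
  v2: (1-0.136)·(-3.1,3.48) + 0.136·(-2.39,1.3) = (-3.0034,3.1835)
  v3: (1-0.136)·(-0.9,-3) + 0.136·(-1.37,-2.39) = (-0.9639,-2.9170)
  v4: (1-0.136)·(1.88,-3.31) + 0.136·(0.54,-2.84) = (1.6978,-3.2461)
  v5: (1-0.136)·(4.24,-1.97) + 0.136·(2.51,-2.02) = (4.0047,-1.9768)
Perimeter = Σ |v_{i+1} − v_i|:
  edge 1→2: √(-4.9008² + 0.6409²) = 4.9425 (running 4.9425)
  edge 2→3: √(2.0395² + -6.1006²) = 6.4325 (running 11.3750)
  edge 3→4: √(2.6617² + -0.3290²) = 2.6819 (running 14.0569)
  edge 4→5: √(2.3070² + 1.2693²) = 2.6331 (running 16.6900)
  edge 5→1: √(-2.1074² + 4.5194²) = 4.9866 (running 21.6766)
Perimeter = 21.6766

Perimeter at t=0.136: 21.6766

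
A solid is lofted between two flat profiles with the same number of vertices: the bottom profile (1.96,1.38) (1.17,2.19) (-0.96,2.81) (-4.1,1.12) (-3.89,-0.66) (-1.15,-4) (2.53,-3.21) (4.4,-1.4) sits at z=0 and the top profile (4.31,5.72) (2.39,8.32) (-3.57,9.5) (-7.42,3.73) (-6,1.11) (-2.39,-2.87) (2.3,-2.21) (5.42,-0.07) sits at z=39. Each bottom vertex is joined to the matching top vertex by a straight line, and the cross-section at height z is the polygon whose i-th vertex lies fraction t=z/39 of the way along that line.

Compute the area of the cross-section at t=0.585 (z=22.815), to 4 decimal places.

Cross-section at t=0.585: each vertex is (1-t)·p0[i] + t·p1[i].
  v1: (1-0.585)·(1.96,1.38) + 0.585·(4.31,5.72) = (3.3347,3.9189)
  v2: (1-0.585)·(1.17,2.19) + 0.585·(2.39,8.32) = (1.8837,5.7760)
  v3: (1-0.585)·(-0.96,2.81) + 0.585·(-3.57,9.5) = (-2.4869,6.7236)
  v4: (1-0.585)·(-4.1,1.12) + 0.585·(-7.42,3.73) = (-6.0422,2.6468)
  v5: (1-0.585)·(-3.89,-0.66) + 0.585·(-6,1.11) = (-5.1243,0.3754)
  v6: (1-0.585)·(-1.15,-4) + 0.585·(-2.39,-2.87) = (-1.8754,-3.3390)
  v7: (1-0.585)·(2.53,-3.21) + 0.585·(2.3,-2.21) = (2.3954,-2.6250)
  v8: (1-0.585)·(4.4,-1.4) + 0.585·(5.42,-0.07) = (4.9967,-0.6220)
Shoelace sum Σ(x_i·y_{i+1} − x_{i+1}·y_i):
  i=1: 3.3347·5.7760 − 1.8837·3.9189 = +11.8797 (running +11.8797)
  i=2: 1.8837·6.7236 − -2.4869·5.7760 = +27.0295 (running +38.9092)
  i=3: -2.4869·2.6468 − -6.0422·6.7236 = +34.0433 (running +72.9525)
  i=4: -6.0422·0.3754 − -5.1243·2.6468 = +11.2948 (running +84.2473)
  i=5: -5.1243·-3.3390 − -1.8754·0.3754 = +17.8141 (running +102.0614)
  i=6: -1.8754·-2.6250 − 2.3954·-3.3390 = +12.9212 (running +114.9826)
  i=7: 2.3954·-0.6220 − 4.9967·-2.6250 = +11.6265 (running +126.6091)
  i=8: 4.9967·3.9189 − 3.3347·-0.6220 = +21.6556 (running +148.2647)
Area = |Σ|/2 = |148.2647|/2 = 74.1324

Area at t=0.585: 74.1324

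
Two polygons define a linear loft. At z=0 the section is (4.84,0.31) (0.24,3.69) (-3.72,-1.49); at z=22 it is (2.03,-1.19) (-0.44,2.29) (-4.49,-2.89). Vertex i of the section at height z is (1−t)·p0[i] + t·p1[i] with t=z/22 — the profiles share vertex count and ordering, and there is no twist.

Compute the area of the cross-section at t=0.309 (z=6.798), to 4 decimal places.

Cross-section at t=0.309: each vertex is (1-t)·p0[i] + t·p1[i].
  v1: (1-0.309)·(4.84,0.31) + 0.309·(2.03,-1.19) = (3.9717,-0.1535)
  v2: (1-0.309)·(0.24,3.69) + 0.309·(-0.44,2.29) = (0.0299,3.2574)
  v3: (1-0.309)·(-3.72,-1.49) + 0.309·(-4.49,-2.89) = (-3.9579,-1.9226)
Shoelace sum Σ(x_i·y_{i+1} − x_{i+1}·y_i):
  i=1: 3.9717·3.2574 − 0.0299·-0.1535 = +12.9420 (running +12.9420)
  i=2: 0.0299·-1.9226 − -3.9579·3.2574 = +12.8351 (running +25.7771)
  i=3: -3.9579·-0.1535 − 3.9717·-1.9226 = +8.2436 (running +34.0207)
Area = |Σ|/2 = |34.0207|/2 = 17.0104

Area at t=0.309: 17.0104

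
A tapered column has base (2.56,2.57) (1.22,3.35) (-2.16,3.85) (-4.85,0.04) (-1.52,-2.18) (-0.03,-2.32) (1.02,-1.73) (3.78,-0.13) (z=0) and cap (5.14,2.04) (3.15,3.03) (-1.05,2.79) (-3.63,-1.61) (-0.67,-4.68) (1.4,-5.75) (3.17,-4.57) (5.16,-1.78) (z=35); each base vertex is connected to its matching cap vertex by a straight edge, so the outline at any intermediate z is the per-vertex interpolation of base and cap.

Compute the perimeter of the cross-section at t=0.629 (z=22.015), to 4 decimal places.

Cross-section at t=0.629: each vertex is (1-t)·p0[i] + t·p1[i].
  v1: (1-0.629)·(2.56,2.57) + 0.629·(5.14,2.04) = (4.1828,2.2366)
  v2: (1-0.629)·(1.22,3.35) + 0.629·(3.15,3.03) = (2.4340,3.1487)
  v3: (1-0.629)·(-2.16,3.85) + 0.629·(-1.05,2.79) = (-1.4618,3.1833)
  v4: (1-0.629)·(-4.85,0.04) + 0.629·(-3.63,-1.61) = (-4.0826,-0.9979)
  v5: (1-0.629)·(-1.52,-2.18) + 0.629·(-0.67,-4.68) = (-0.9853,-3.7525)
  v6: (1-0.629)·(-0.03,-2.32) + 0.629·(1.4,-5.75) = (0.8695,-4.4775)
  v7: (1-0.629)·(1.02,-1.73) + 0.629·(3.17,-4.57) = (2.3723,-3.5164)
  v8: (1-0.629)·(3.78,-0.13) + 0.629·(5.16,-1.78) = (4.6480,-1.1679)
Perimeter = Σ |v_{i+1} − v_i|:
  edge 1→2: √(-1.7488² + 0.9121²) = 1.9724 (running 1.9724)
  edge 2→3: √(-3.8958² + 0.0345²) = 3.8959 (running 5.8683)
  edge 3→4: √(-2.6208² + -4.1811²) = 4.9346 (running 10.8029)
  edge 4→5: √(3.0973² + -2.7546²) = 4.1450 (running 14.9480)
  edge 5→6: √(1.8548² + -0.7250²) = 1.9915 (running 16.9394)
  edge 6→7: √(1.5029² + 0.9611²) = 1.7839 (running 18.7234)
  edge 7→8: √(2.2757² + 2.3485²) = 3.2702 (running 21.9935)
  edge 8→1: √(-0.4652² + 3.4045²) = 3.4361 (running 25.4297)
Perimeter = 25.4297

Perimeter at t=0.629: 25.4297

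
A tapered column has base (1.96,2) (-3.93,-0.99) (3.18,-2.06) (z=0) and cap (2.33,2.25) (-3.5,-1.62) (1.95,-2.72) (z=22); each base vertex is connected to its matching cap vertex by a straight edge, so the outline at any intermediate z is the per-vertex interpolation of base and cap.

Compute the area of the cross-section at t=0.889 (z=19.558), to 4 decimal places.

Cross-section at t=0.889: each vertex is (1-t)·p0[i] + t·p1[i].
  v1: (1-0.889)·(1.96,2) + 0.889·(2.33,2.25) = (2.2889,2.2222)
  v2: (1-0.889)·(-3.93,-0.99) + 0.889·(-3.5,-1.62) = (-3.5477,-1.5501)
  v3: (1-0.889)·(3.18,-2.06) + 0.889·(1.95,-2.72) = (2.0865,-2.6467)
Shoelace sum Σ(x_i·y_{i+1} − x_{i+1}·y_i):
  i=1: 2.2889·-1.5501 − -3.5477·2.2222 = +4.3359 (running +4.3359)
  i=2: -3.5477·-2.6467 − 2.0865·-1.5501 = +12.6242 (running +16.9601)
  i=3: 2.0865·2.2222 − 2.2889·-2.6467 = +10.6950 (running +27.6551)
Area = |Σ|/2 = |27.6551|/2 = 13.8276

Area at t=0.889: 13.8276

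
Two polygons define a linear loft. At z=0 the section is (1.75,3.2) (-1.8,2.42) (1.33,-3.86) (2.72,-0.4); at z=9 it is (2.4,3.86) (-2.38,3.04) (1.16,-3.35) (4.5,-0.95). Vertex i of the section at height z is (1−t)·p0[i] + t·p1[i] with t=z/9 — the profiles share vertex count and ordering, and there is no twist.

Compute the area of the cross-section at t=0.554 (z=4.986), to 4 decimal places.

Cross-section at t=0.554: each vertex is (1-t)·p0[i] + t·p1[i].
  v1: (1-0.554)·(1.75,3.2) + 0.554·(2.4,3.86) = (2.1101,3.5656)
  v2: (1-0.554)·(-1.8,2.42) + 0.554·(-2.38,3.04) = (-2.1213,2.7635)
  v3: (1-0.554)·(1.33,-3.86) + 0.554·(1.16,-3.35) = (1.2358,-3.5775)
  v4: (1-0.554)·(2.72,-0.4) + 0.554·(4.5,-0.95) = (3.7061,-0.7047)
Shoelace sum Σ(x_i·y_{i+1} − x_{i+1}·y_i):
  i=1: 2.1101·2.7635 − -2.1213·3.5656 = +13.3951 (running +13.3951)
  i=2: -2.1213·-3.5775 − 1.2358·2.7635 = +4.1738 (running +17.5689)
  i=3: 1.2358·-0.7047 − 3.7061·-3.5775 = +12.3876 (running +29.9565)
  i=4: 3.7061·3.5656 − 2.1101·-0.7047 = +14.7017 (running +44.6581)
Area = |Σ|/2 = |44.6581|/2 = 22.3291

Area at t=0.554: 22.3291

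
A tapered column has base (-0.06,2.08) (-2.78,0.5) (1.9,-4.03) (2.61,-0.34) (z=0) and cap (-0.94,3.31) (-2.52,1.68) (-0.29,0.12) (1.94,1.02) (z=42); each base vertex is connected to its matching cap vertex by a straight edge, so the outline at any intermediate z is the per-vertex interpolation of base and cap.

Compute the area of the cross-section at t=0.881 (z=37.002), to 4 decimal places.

Cross-section at t=0.881: each vertex is (1-t)·p0[i] + t·p1[i].
  v1: (1-0.881)·(-0.06,2.08) + 0.881·(-0.94,3.31) = (-0.8353,3.1636)
  v2: (1-0.881)·(-2.78,0.5) + 0.881·(-2.52,1.68) = (-2.5509,1.5396)
  v3: (1-0.881)·(1.9,-4.03) + 0.881·(-0.29,0.12) = (-0.0294,-0.3739)
  v4: (1-0.881)·(2.61,-0.34) + 0.881·(1.94,1.02) = (2.0197,0.8582)
Shoelace sum Σ(x_i·y_{i+1} − x_{i+1}·y_i):
  i=1: -0.8353·1.5396 − -2.5509·3.1636 = +6.7842 (running +6.7842)
  i=2: -2.5509·-0.3739 − -0.0294·1.5396 = +0.9989 (running +7.7832)
  i=3: -0.0294·0.8582 − 2.0197·-0.3739 = +0.7299 (running +8.5130)
  i=4: 2.0197·3.1636 − -0.8353·0.8582 = +7.1065 (running +15.6195)
Area = |Σ|/2 = |15.6195|/2 = 7.8098

Area at t=0.881: 7.8098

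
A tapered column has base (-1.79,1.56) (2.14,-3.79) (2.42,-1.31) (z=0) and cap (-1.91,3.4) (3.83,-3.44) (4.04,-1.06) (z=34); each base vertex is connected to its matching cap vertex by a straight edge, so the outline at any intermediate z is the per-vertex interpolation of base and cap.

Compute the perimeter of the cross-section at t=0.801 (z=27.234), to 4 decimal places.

Cross-section at t=0.801: each vertex is (1-t)·p0[i] + t·p1[i].
  v1: (1-0.801)·(-1.79,1.56) + 0.801·(-1.91,3.4) = (-1.8861,3.0338)
  v2: (1-0.801)·(2.14,-3.79) + 0.801·(3.83,-3.44) = (3.4937,-3.5096)
  v3: (1-0.801)·(2.42,-1.31) + 0.801·(4.04,-1.06) = (3.7176,-1.1098)
Perimeter = Σ |v_{i+1} − v_i|:
  edge 1→2: √(5.3798² + -6.5435²) = 8.4711 (running 8.4711)
  edge 2→3: √(0.2239² + 2.3999²) = 2.4103 (running 10.8814)
  edge 3→1: √(-5.6037² + 4.1436²) = 6.9693 (running 17.8507)
Perimeter = 17.8507

Perimeter at t=0.801: 17.8507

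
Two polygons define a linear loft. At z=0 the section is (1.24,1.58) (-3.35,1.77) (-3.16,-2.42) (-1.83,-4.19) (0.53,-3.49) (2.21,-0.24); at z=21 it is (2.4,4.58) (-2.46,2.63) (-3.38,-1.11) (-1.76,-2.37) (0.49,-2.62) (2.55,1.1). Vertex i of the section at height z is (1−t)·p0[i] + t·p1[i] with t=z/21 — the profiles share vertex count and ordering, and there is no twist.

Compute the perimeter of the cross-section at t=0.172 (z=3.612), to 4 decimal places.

Cross-section at t=0.172: each vertex is (1-t)·p0[i] + t·p1[i].
  v1: (1-0.172)·(1.24,1.58) + 0.172·(2.4,4.58) = (1.4395,2.0960)
  v2: (1-0.172)·(-3.35,1.77) + 0.172·(-2.46,2.63) = (-3.1969,1.9179)
  v3: (1-0.172)·(-3.16,-2.42) + 0.172·(-3.38,-1.11) = (-3.1978,-2.1947)
  v4: (1-0.172)·(-1.83,-4.19) + 0.172·(-1.76,-2.37) = (-1.8180,-3.8770)
  v5: (1-0.172)·(0.53,-3.49) + 0.172·(0.49,-2.62) = (0.5231,-3.3404)
  v6: (1-0.172)·(2.21,-0.24) + 0.172·(2.55,1.1) = (2.2685,-0.0095)
Perimeter = Σ |v_{i+1} − v_i|:
  edge 1→2: √(-4.6364² + -0.1781²) = 4.6399 (running 4.6399)
  edge 2→3: √(-0.0009² + -4.1126²) = 4.1126 (running 8.7525)
  edge 3→4: √(1.3799² + -1.6823²) = 2.1758 (running 10.9283)
  edge 4→5: √(2.3411² + 0.5366²) = 2.4018 (running 13.3301)
  edge 5→6: √(1.7454² + 3.3308²) = 3.7604 (running 17.0905)
  edge 6→1: √(-0.8290² + 2.1055²) = 2.2628 (running 19.3533)
Perimeter = 19.3533

Perimeter at t=0.172: 19.3533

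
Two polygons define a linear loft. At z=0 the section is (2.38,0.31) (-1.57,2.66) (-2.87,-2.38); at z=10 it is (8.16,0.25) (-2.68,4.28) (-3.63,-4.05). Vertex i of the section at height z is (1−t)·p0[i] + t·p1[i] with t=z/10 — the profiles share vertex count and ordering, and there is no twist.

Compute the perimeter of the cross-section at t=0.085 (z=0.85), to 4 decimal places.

Cross-section at t=0.085: each vertex is (1-t)·p0[i] + t·p1[i].
  v1: (1-0.085)·(2.38,0.31) + 0.085·(8.16,0.25) = (2.8713,0.3049)
  v2: (1-0.085)·(-1.57,2.66) + 0.085·(-2.68,4.28) = (-1.6644,2.7977)
  v3: (1-0.085)·(-2.87,-2.38) + 0.085·(-3.63,-4.05) = (-2.9346,-2.5220)
Perimeter = Σ |v_{i+1} − v_i|:
  edge 1→2: √(-4.5357² + 2.4928²) = 5.1755 (running 5.1755)
  edge 2→3: √(-1.2702² + -5.3197²) = 5.4692 (running 10.6447)
  edge 3→1: √(5.8059² + 2.8269²) = 6.4575 (running 17.1023)
Perimeter = 17.1023

Perimeter at t=0.085: 17.1023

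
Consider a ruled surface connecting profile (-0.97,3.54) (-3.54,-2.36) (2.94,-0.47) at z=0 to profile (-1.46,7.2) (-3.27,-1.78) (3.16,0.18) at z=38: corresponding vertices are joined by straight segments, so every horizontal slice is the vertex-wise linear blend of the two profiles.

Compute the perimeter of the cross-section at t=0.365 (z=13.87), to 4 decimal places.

Cross-section at t=0.365: each vertex is (1-t)·p0[i] + t·p1[i].
  v1: (1-0.365)·(-0.97,3.54) + 0.365·(-1.46,7.2) = (-1.1488,4.8759)
  v2: (1-0.365)·(-3.54,-2.36) + 0.365·(-3.27,-1.78) = (-3.4414,-2.1483)
  v3: (1-0.365)·(2.94,-0.47) + 0.365·(3.16,0.18) = (3.0203,-0.2328)
Perimeter = Σ |v_{i+1} − v_i|:
  edge 1→2: √(-2.2926² + -7.0242²) = 7.3889 (running 7.3889)
  edge 2→3: √(6.4617² + 1.9155²) = 6.7397 (running 14.1286)
  edge 3→1: √(-4.1692² + 5.1086²) = 6.5939 (running 20.7225)
Perimeter = 20.7225

Perimeter at t=0.365: 20.7225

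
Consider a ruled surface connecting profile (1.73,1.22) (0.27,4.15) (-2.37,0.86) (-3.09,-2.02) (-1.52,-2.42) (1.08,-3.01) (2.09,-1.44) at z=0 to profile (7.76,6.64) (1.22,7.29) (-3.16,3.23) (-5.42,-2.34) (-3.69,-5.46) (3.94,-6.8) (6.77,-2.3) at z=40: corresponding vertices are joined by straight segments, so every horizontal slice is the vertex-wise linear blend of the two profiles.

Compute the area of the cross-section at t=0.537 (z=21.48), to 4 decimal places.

Area at t=0.537: 70.8467

Cross-section at t=0.537: each vertex is (1-t)·p0[i] + t·p1[i].
  v1: (1-0.537)·(1.73,1.22) + 0.537·(7.76,6.64) = (4.9681,4.1305)
  v2: (1-0.537)·(0.27,4.15) + 0.537·(1.22,7.29) = (0.7802,5.8362)
  v3: (1-0.537)·(-2.37,0.86) + 0.537·(-3.16,3.23) = (-2.7942,2.1327)
  v4: (1-0.537)·(-3.09,-2.02) + 0.537·(-5.42,-2.34) = (-4.3412,-2.1918)
  v5: (1-0.537)·(-1.52,-2.42) + 0.537·(-3.69,-5.46) = (-2.6853,-4.0525)
  v6: (1-0.537)·(1.08,-3.01) + 0.537·(3.94,-6.8) = (2.6158,-5.0452)
  v7: (1-0.537)·(2.09,-1.44) + 0.537·(6.77,-2.3) = (4.6032,-1.9018)
Shoelace sum Σ(x_i·y_{i+1} − x_{i+1}·y_i):
  i=1: 4.9681·5.8362 − 0.7802·4.1305 = +25.7723 (running +25.7723)
  i=2: 0.7802·2.1327 − -2.7942·5.8362 = +17.9714 (running +43.7438)
  i=3: -2.7942·-2.1918 − -4.3412·2.1327 = +15.3830 (running +59.1268)
  i=4: -4.3412·-4.0525 − -2.6853·-2.1918 = +11.7069 (running +70.8337)
  i=5: -2.6853·-5.0452 − 2.6158·-4.0525 = +24.1485 (running +94.9822)
  i=6: 2.6158·-1.9018 − 4.6032·-5.0452 = +18.2492 (running +113.2313)
  i=7: 4.6032·4.1305 − 4.9681·-1.9018 = +28.4620 (running +141.6933)
Area = |Σ|/2 = |141.6933|/2 = 70.8467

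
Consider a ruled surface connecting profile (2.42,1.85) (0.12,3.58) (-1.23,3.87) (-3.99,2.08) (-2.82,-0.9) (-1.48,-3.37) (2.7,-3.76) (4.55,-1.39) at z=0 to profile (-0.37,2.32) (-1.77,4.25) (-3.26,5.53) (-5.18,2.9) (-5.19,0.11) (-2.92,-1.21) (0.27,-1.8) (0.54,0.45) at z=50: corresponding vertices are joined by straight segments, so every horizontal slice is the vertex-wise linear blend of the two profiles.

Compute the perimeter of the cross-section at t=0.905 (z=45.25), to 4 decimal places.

Perimeter at t=0.905: 20.8546

Cross-section at t=0.905: each vertex is (1-t)·p0[i] + t·p1[i].
  v1: (1-0.905)·(2.42,1.85) + 0.905·(-0.37,2.32) = (-0.1050,2.2753)
  v2: (1-0.905)·(0.12,3.58) + 0.905·(-1.77,4.25) = (-1.5904,4.1864)
  v3: (1-0.905)·(-1.23,3.87) + 0.905·(-3.26,5.53) = (-3.0671,5.3723)
  v4: (1-0.905)·(-3.99,2.08) + 0.905·(-5.18,2.9) = (-5.0670,2.8221)
  v5: (1-0.905)·(-2.82,-0.9) + 0.905·(-5.19,0.11) = (-4.9649,0.0141)
  v6: (1-0.905)·(-1.48,-3.37) + 0.905·(-2.92,-1.21) = (-2.7832,-1.4152)
  v7: (1-0.905)·(2.7,-3.76) + 0.905·(0.27,-1.8) = (0.5009,-1.9862)
  v8: (1-0.905)·(4.55,-1.39) + 0.905·(0.54,0.45) = (0.9209,0.2752)
Perimeter = Σ |v_{i+1} − v_i|:
  edge 1→2: √(-1.4855² + 1.9110²) = 2.4205 (running 2.4205)
  edge 2→3: √(-1.4767² + 1.1860²) = 1.8940 (running 4.3144)
  edge 3→4: √(-1.9998² + -2.5502²) = 3.2408 (running 7.5552)
  edge 4→5: √(0.1021² + -2.8080²) = 2.8099 (running 10.3651)
  edge 5→6: √(2.1817² + -1.4293²) = 2.6081 (running 12.9733)
  edge 6→7: √(3.2840² + -0.5710²) = 3.3333 (running 16.3066)
  edge 7→8: √(0.4201² + 2.2614²) = 2.3001 (running 18.6067)
  edge 8→1: √(-1.0259² + 2.0002²) = 2.2479 (running 20.8546)
Perimeter = 20.8546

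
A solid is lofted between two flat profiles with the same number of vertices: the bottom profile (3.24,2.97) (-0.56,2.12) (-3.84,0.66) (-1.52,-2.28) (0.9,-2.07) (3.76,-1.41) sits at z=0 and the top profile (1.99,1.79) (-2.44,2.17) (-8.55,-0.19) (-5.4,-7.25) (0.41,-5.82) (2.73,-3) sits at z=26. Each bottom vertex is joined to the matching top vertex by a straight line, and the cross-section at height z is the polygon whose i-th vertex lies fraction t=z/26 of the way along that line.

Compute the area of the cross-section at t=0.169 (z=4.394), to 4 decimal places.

Area at t=0.169: 32.8277

Cross-section at t=0.169: each vertex is (1-t)·p0[i] + t·p1[i].
  v1: (1-0.169)·(3.24,2.97) + 0.169·(1.99,1.79) = (3.0288,2.7706)
  v2: (1-0.169)·(-0.56,2.12) + 0.169·(-2.44,2.17) = (-0.8777,2.1284)
  v3: (1-0.169)·(-3.84,0.66) + 0.169·(-8.55,-0.19) = (-4.6360,0.5163)
  v4: (1-0.169)·(-1.52,-2.28) + 0.169·(-5.4,-7.25) = (-2.1757,-3.1199)
  v5: (1-0.169)·(0.9,-2.07) + 0.169·(0.41,-5.82) = (0.8172,-2.7037)
  v6: (1-0.169)·(3.76,-1.41) + 0.169·(2.73,-3) = (3.5859,-1.6787)
Shoelace sum Σ(x_i·y_{i+1} − x_{i+1}·y_i):
  i=1: 3.0288·2.1284 − -0.8777·2.7706 = +8.8783 (running +8.8783)
  i=2: -0.8777·0.5163 − -4.6360·2.1284 = +9.4143 (running +18.2926)
  i=3: -4.6360·-3.1199 − -2.1757·0.5163 = +15.5874 (running +33.8800)
  i=4: -2.1757·-2.7037 − 0.8172·-3.1199 = +8.4322 (running +42.3122)
  i=5: 0.8172·-1.6787 − 3.5859·-2.7037 = +8.3236 (running +50.6358)
  i=6: 3.5859·2.7706 − 3.0288·-1.6787 = +15.0195 (running +65.6553)
Area = |Σ|/2 = |65.6553|/2 = 32.8277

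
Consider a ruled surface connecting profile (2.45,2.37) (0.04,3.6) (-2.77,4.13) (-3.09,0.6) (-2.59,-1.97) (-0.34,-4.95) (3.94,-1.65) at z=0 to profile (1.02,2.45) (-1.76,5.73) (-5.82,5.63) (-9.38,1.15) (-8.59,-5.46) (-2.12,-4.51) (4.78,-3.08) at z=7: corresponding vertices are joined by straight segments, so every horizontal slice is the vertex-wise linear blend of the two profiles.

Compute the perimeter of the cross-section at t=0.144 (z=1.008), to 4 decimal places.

Cross-section at t=0.144: each vertex is (1-t)·p0[i] + t·p1[i].
  v1: (1-0.144)·(2.45,2.37) + 0.144·(1.02,2.45) = (2.2441,2.3815)
  v2: (1-0.144)·(0.04,3.6) + 0.144·(-1.76,5.73) = (-0.2192,3.9067)
  v3: (1-0.144)·(-2.77,4.13) + 0.144·(-5.82,5.63) = (-3.2092,4.3460)
  v4: (1-0.144)·(-3.09,0.6) + 0.144·(-9.38,1.15) = (-3.9958,0.6792)
  v5: (1-0.144)·(-2.59,-1.97) + 0.144·(-8.59,-5.46) = (-3.4540,-2.4726)
  v6: (1-0.144)·(-0.34,-4.95) + 0.144·(-2.12,-4.51) = (-0.5963,-4.8866)
  v7: (1-0.144)·(3.94,-1.65) + 0.144·(4.78,-3.08) = (4.0610,-1.8559)
Perimeter = Σ |v_{i+1} − v_i|:
  edge 1→2: √(-2.4633² + 1.5252²) = 2.8972 (running 2.8972)
  edge 2→3: √(-2.9900² + 0.4393²) = 3.0221 (running 5.9193)
  edge 3→4: √(-0.7866² + -3.6668²) = 3.7502 (running 9.6695)
  edge 4→5: √(0.5418² + -3.1518²) = 3.1980 (running 12.8675)
  edge 5→6: √(2.8577² + -2.4141²) = 3.7409 (running 16.6084)
  edge 6→7: √(4.6573² + 3.0307²) = 5.5566 (running 22.1650)
  edge 7→1: √(-1.8169² + 4.2374²) = 4.6105 (running 26.7755)
Perimeter = 26.7755

Perimeter at t=0.144: 26.7755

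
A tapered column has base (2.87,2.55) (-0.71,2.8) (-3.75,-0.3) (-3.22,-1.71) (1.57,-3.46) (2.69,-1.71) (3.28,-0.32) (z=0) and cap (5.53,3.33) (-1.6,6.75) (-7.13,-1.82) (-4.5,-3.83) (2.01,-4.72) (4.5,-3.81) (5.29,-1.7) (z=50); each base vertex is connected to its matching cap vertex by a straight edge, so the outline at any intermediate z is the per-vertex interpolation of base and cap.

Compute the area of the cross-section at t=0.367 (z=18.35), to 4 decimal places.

Area at t=0.367: 50.0221

Cross-section at t=0.367: each vertex is (1-t)·p0[i] + t·p1[i].
  v1: (1-0.367)·(2.87,2.55) + 0.367·(5.53,3.33) = (3.8462,2.8363)
  v2: (1-0.367)·(-0.71,2.8) + 0.367·(-1.6,6.75) = (-1.0366,4.2496)
  v3: (1-0.367)·(-3.75,-0.3) + 0.367·(-7.13,-1.82) = (-4.9905,-0.8578)
  v4: (1-0.367)·(-3.22,-1.71) + 0.367·(-4.5,-3.83) = (-3.6898,-2.4880)
  v5: (1-0.367)·(1.57,-3.46) + 0.367·(2.01,-4.72) = (1.7315,-3.9224)
  v6: (1-0.367)·(2.69,-1.71) + 0.367·(4.5,-3.81) = (3.3543,-2.4807)
  v7: (1-0.367)·(3.28,-0.32) + 0.367·(5.29,-1.7) = (4.0177,-0.8265)
Shoelace sum Σ(x_i·y_{i+1} − x_{i+1}·y_i):
  i=1: 3.8462·4.2496 − -1.0366·2.8363 = +19.2852 (running +19.2852)
  i=2: -1.0366·-0.8578 − -4.9905·4.2496 = +22.0970 (running +41.3822)
  i=3: -4.9905·-2.4880 − -3.6898·-0.8578 = +9.2512 (running +50.6335)
  i=4: -3.6898·-3.9224 − 1.7315·-2.4880 = +18.7808 (running +69.4142)
  i=5: 1.7315·-2.4807 − 3.3543·-3.9224 = +8.8616 (running +78.2758)
  i=6: 3.3543·-0.8265 − 4.0177·-2.4807 = +7.1945 (running +85.4703)
  i=7: 4.0177·2.8363 − 3.8462·-0.8265 = +14.5739 (running +100.0442)
Area = |Σ|/2 = |100.0442|/2 = 50.0221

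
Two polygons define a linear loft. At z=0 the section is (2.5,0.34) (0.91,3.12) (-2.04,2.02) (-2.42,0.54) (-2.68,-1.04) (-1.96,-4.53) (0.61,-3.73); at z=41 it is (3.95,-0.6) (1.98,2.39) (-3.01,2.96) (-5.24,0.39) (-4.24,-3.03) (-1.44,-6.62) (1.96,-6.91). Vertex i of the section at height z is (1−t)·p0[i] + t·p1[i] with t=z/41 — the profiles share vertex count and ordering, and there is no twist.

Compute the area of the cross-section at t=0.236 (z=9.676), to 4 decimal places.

Area at t=0.236: 33.8910

Cross-section at t=0.236: each vertex is (1-t)·p0[i] + t·p1[i].
  v1: (1-0.236)·(2.5,0.34) + 0.236·(3.95,-0.6) = (2.8422,0.1182)
  v2: (1-0.236)·(0.91,3.12) + 0.236·(1.98,2.39) = (1.1625,2.9477)
  v3: (1-0.236)·(-2.04,2.02) + 0.236·(-3.01,2.96) = (-2.2689,2.2418)
  v4: (1-0.236)·(-2.42,0.54) + 0.236·(-5.24,0.39) = (-3.0855,0.5046)
  v5: (1-0.236)·(-2.68,-1.04) + 0.236·(-4.24,-3.03) = (-3.0482,-1.5096)
  v6: (1-0.236)·(-1.96,-4.53) + 0.236·(-1.44,-6.62) = (-1.8373,-5.0232)
  v7: (1-0.236)·(0.61,-3.73) + 0.236·(1.96,-6.91) = (0.9286,-4.4805)
Shoelace sum Σ(x_i·y_{i+1} − x_{i+1}·y_i):
  i=1: 2.8422·2.9477 − 1.1625·0.1182 = +8.2406 (running +8.2406)
  i=2: 1.1625·2.2418 − -2.2689·2.9477 = +9.2943 (running +17.5350)
  i=3: -2.2689·0.5046 − -3.0855·2.2418 = +5.7723 (running +23.3073)
  i=4: -3.0855·-1.5096 − -3.0482·0.5046 = +6.1961 (running +29.5034)
  i=5: -3.0482·-5.0232 − -1.8373·-1.5096 = +12.5380 (running +42.0415)
  i=6: -1.8373·-4.4805 − 0.9286·-5.0232 = +12.8965 (running +54.9379)
  i=7: 0.9286·0.1182 − 2.8422·-4.4805 = +12.8441 (running +67.7821)
Area = |Σ|/2 = |67.7821|/2 = 33.8910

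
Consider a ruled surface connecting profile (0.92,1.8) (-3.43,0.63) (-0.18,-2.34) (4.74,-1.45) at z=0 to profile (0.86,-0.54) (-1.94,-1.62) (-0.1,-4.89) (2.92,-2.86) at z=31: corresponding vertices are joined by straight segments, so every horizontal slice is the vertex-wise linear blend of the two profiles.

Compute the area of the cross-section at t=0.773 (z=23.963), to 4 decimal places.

Cross-section at t=0.773: each vertex is (1-t)·p0[i] + t·p1[i].
  v1: (1-0.773)·(0.92,1.8) + 0.773·(0.86,-0.54) = (0.8736,-0.0088)
  v2: (1-0.773)·(-3.43,0.63) + 0.773·(-1.94,-1.62) = (-2.2782,-1.1093)
  v3: (1-0.773)·(-0.18,-2.34) + 0.773·(-0.1,-4.89) = (-0.1182,-4.3111)
  v4: (1-0.773)·(4.74,-1.45) + 0.773·(2.92,-2.86) = (3.3331,-2.5399)
Shoelace sum Σ(x_i·y_{i+1} − x_{i+1}·y_i):
  i=1: 0.8736·-1.1093 − -2.2782·-0.0088 = -0.9892 (running -0.9892)
  i=2: -2.2782·-4.3111 − -0.1182·-1.1093 = +9.6907 (running +8.7016)
  i=3: -0.1182·-2.5399 − 3.3331·-4.3111 = +14.6698 (running +23.3713)
  i=4: 3.3331·-0.0088 − 0.8736·-2.5399 = +2.1895 (running +25.5609)
Area = |Σ|/2 = |25.5609|/2 = 12.7804

Area at t=0.773: 12.7804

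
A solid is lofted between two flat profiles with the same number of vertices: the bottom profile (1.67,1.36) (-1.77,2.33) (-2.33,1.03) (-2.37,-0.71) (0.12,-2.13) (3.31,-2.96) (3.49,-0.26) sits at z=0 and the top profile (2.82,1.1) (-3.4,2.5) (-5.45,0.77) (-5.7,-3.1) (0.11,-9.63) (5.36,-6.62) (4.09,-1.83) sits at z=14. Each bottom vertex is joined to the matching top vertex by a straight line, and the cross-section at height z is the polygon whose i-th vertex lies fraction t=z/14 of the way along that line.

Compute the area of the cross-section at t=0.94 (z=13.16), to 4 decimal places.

Cross-section at t=0.94: each vertex is (1-t)·p0[i] + t·p1[i].
  v1: (1-0.94)·(1.67,1.36) + 0.94·(2.82,1.1) = (2.7510,1.1156)
  v2: (1-0.94)·(-1.77,2.33) + 0.94·(-3.4,2.5) = (-3.3022,2.4898)
  v3: (1-0.94)·(-2.33,1.03) + 0.94·(-5.45,0.77) = (-5.2628,0.7856)
  v4: (1-0.94)·(-2.37,-0.71) + 0.94·(-5.7,-3.1) = (-5.5002,-2.9566)
  v5: (1-0.94)·(0.12,-2.13) + 0.94·(0.11,-9.63) = (0.1106,-9.1800)
  v6: (1-0.94)·(3.31,-2.96) + 0.94·(5.36,-6.62) = (5.2370,-6.4004)
  v7: (1-0.94)·(3.49,-0.26) + 0.94·(4.09,-1.83) = (4.0540,-1.7358)
Shoelace sum Σ(x_i·y_{i+1} − x_{i+1}·y_i):
  i=1: 2.7510·2.4898 − -3.3022·1.1156 = +10.5334 (running +10.5334)
  i=2: -3.3022·0.7856 − -5.2628·2.4898 = +10.5091 (running +21.0425)
  i=3: -5.2628·-2.9566 − -5.5002·0.7856 = +19.8810 (running +40.9234)
  i=4: -5.5002·-9.1800 − 0.1106·-2.9566 = +50.8188 (running +91.7423)
  i=5: 0.1106·-6.4004 − 5.2370·-9.1800 = +47.3678 (running +139.1100)
  i=6: 5.2370·-1.7358 − 4.0540·-6.4004 = +16.8568 (running +155.9669)
  i=7: 4.0540·1.1156 − 2.7510·-1.7358 = +9.2978 (running +165.2647)
Area = |Σ|/2 = |165.2647|/2 = 82.6324

Area at t=0.94: 82.6324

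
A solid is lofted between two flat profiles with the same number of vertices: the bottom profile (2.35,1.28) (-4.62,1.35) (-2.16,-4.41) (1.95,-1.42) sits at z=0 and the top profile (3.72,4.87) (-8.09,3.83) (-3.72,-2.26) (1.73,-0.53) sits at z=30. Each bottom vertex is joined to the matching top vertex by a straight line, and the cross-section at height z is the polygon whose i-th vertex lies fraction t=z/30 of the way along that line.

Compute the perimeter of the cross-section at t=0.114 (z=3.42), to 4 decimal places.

Perimeter at t=0.114: 22.0973

Cross-section at t=0.114: each vertex is (1-t)·p0[i] + t·p1[i].
  v1: (1-0.114)·(2.35,1.28) + 0.114·(3.72,4.87) = (2.5062,1.6893)
  v2: (1-0.114)·(-4.62,1.35) + 0.114·(-8.09,3.83) = (-5.0156,1.6327)
  v3: (1-0.114)·(-2.16,-4.41) + 0.114·(-3.72,-2.26) = (-2.3378,-4.1649)
  v4: (1-0.114)·(1.95,-1.42) + 0.114·(1.73,-0.53) = (1.9249,-1.3185)
Perimeter = Σ |v_{i+1} − v_i|:
  edge 1→2: √(-7.5218² + -0.0565²) = 7.5220 (running 7.5220)
  edge 2→3: √(2.6777² + -5.7976²) = 6.3861 (running 13.9081)
  edge 3→4: √(4.2628² + 2.8464²) = 5.1257 (running 19.0338)
  edge 4→1: √(0.5813² + 3.0078²) = 3.0634 (running 22.0973)
Perimeter = 22.0973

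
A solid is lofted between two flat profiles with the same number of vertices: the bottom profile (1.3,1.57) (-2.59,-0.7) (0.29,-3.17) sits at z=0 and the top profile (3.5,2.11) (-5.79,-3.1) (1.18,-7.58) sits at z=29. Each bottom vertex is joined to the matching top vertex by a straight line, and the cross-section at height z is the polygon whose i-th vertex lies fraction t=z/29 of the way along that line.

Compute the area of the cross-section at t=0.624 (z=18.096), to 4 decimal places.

Cross-section at t=0.624: each vertex is (1-t)·p0[i] + t·p1[i].
  v1: (1-0.624)·(1.3,1.57) + 0.624·(3.5,2.11) = (2.6728,1.9070)
  v2: (1-0.624)·(-2.59,-0.7) + 0.624·(-5.79,-3.1) = (-4.5868,-2.1976)
  v3: (1-0.624)·(0.29,-3.17) + 0.624·(1.18,-7.58) = (0.8454,-5.9218)
Shoelace sum Σ(x_i·y_{i+1} − x_{i+1}·y_i):
  i=1: 2.6728·-2.1976 − -4.5868·1.9070 = +2.8731 (running +2.8731)
  i=2: -4.5868·-5.9218 − 0.8454·-2.1976 = +29.0201 (running +31.8932)
  i=3: 0.8454·1.9070 − 2.6728·-5.9218 = +17.4400 (running +49.3331)
Area = |Σ|/2 = |49.3331|/2 = 24.6666

Area at t=0.624: 24.6666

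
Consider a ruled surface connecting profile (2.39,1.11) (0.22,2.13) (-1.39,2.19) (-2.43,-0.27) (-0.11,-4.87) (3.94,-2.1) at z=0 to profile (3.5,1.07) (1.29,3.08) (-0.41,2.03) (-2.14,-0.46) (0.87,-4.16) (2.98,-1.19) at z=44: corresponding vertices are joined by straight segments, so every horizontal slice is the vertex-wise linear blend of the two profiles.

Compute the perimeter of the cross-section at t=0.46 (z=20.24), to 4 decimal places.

Perimeter at t=0.46: 19.2187

Cross-section at t=0.46: each vertex is (1-t)·p0[i] + t·p1[i].
  v1: (1-0.46)·(2.39,1.11) + 0.46·(3.5,1.07) = (2.9006,1.0916)
  v2: (1-0.46)·(0.22,2.13) + 0.46·(1.29,3.08) = (0.7122,2.5670)
  v3: (1-0.46)·(-1.39,2.19) + 0.46·(-0.41,2.03) = (-0.9392,2.1164)
  v4: (1-0.46)·(-2.43,-0.27) + 0.46·(-2.14,-0.46) = (-2.2966,-0.3574)
  v5: (1-0.46)·(-0.11,-4.87) + 0.46·(0.87,-4.16) = (0.3408,-4.5434)
  v6: (1-0.46)·(3.94,-2.1) + 0.46·(2.98,-1.19) = (3.4984,-1.6814)
Perimeter = Σ |v_{i+1} − v_i|:
  edge 1→2: √(-2.1884² + 1.4754²) = 2.6393 (running 2.6393)
  edge 2→3: √(-1.6514² + -0.4506²) = 1.7118 (running 4.3511)
  edge 3→4: √(-1.3574² + -2.4738²) = 2.8217 (running 7.1728)
  edge 4→5: √(2.6374² + -4.1860²) = 4.9476 (running 12.1204)
  edge 5→6: √(3.1576² + 2.8620²) = 4.2616 (running 16.3820)
  edge 6→1: √(-0.5978² + 2.7730²) = 2.8367 (running 19.2187)
Perimeter = 19.2187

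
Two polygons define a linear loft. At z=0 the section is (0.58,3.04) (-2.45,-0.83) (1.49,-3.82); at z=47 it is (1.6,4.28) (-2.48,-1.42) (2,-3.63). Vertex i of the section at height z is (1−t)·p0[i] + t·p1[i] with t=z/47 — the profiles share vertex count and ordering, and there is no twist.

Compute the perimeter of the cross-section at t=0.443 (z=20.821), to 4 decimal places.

Perimeter at t=0.443: 18.1443

Cross-section at t=0.443: each vertex is (1-t)·p0[i] + t·p1[i].
  v1: (1-0.443)·(0.58,3.04) + 0.443·(1.6,4.28) = (1.0319,3.5893)
  v2: (1-0.443)·(-2.45,-0.83) + 0.443·(-2.48,-1.42) = (-2.4633,-1.0914)
  v3: (1-0.443)·(1.49,-3.82) + 0.443·(2,-3.63) = (1.7159,-3.7358)
Perimeter = Σ |v_{i+1} − v_i|:
  edge 1→2: √(-3.4951² + -4.6807²) = 5.8417 (running 5.8417)
  edge 2→3: √(4.1792² + -2.6445²) = 4.9456 (running 10.7873)
  edge 3→1: √(-0.6841² + 7.3251²) = 7.3570 (running 18.1443)
Perimeter = 18.1443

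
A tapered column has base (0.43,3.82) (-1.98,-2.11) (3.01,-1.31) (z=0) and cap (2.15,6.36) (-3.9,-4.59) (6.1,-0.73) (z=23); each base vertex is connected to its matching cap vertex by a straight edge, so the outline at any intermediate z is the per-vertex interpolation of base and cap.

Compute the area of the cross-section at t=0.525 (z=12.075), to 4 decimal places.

Area at t=0.525: 27.4364

Cross-section at t=0.525: each vertex is (1-t)·p0[i] + t·p1[i].
  v1: (1-0.525)·(0.43,3.82) + 0.525·(2.15,6.36) = (1.3330,5.1535)
  v2: (1-0.525)·(-1.98,-2.11) + 0.525·(-3.9,-4.59) = (-2.9880,-3.4120)
  v3: (1-0.525)·(3.01,-1.31) + 0.525·(6.1,-0.73) = (4.6322,-1.0055)
Shoelace sum Σ(x_i·y_{i+1} − x_{i+1}·y_i):
  i=1: 1.3330·-3.4120 − -2.9880·5.1535 = +10.8505 (running +10.8505)
  i=2: -2.9880·-1.0055 − 4.6322·-3.4120 = +18.8097 (running +29.6601)
  i=3: 4.6322·5.1535 − 1.3330·-1.0055 = +25.2126 (running +54.8728)
Area = |Σ|/2 = |54.8728|/2 = 27.4364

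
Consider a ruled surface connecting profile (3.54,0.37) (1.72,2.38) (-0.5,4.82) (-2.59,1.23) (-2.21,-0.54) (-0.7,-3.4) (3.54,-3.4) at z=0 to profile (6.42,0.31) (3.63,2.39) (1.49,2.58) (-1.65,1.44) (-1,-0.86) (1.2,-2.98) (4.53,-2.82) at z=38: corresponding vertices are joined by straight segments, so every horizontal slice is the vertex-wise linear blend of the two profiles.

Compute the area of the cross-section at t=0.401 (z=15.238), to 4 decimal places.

Cross-section at t=0.401: each vertex is (1-t)·p0[i] + t·p1[i].
  v1: (1-0.401)·(3.54,0.37) + 0.401·(6.42,0.31) = (4.6949,0.3459)
  v2: (1-0.401)·(1.72,2.38) + 0.401·(3.63,2.39) = (2.4859,2.3840)
  v3: (1-0.401)·(-0.5,4.82) + 0.401·(1.49,2.58) = (0.2980,3.9218)
  v4: (1-0.401)·(-2.59,1.23) + 0.401·(-1.65,1.44) = (-2.2131,1.3142)
  v5: (1-0.401)·(-2.21,-0.54) + 0.401·(-1,-0.86) = (-1.7248,-0.6683)
  v6: (1-0.401)·(-0.7,-3.4) + 0.401·(1.2,-2.98) = (0.0619,-3.2316)
  v7: (1-0.401)·(3.54,-3.4) + 0.401·(4.53,-2.82) = (3.9370,-3.1674)
Shoelace sum Σ(x_i·y_{i+1} − x_{i+1}·y_i):
  i=1: 4.6949·2.3840 − 2.4859·0.3459 = +10.3327 (running +10.3327)
  i=2: 2.4859·3.9218 − 0.2980·2.3840 = +9.0387 (running +19.3714)
  i=3: 0.2980·1.3142 − -2.2131·3.9218 = +9.0707 (running +28.4421)
  i=4: -2.2131·-0.6683 − -1.7248·1.3142 = +3.7458 (running +32.1879)
  i=5: -1.7248·-3.2316 − 0.0619·-0.6683 = +5.6152 (running +37.8030)
  i=6: 0.0619·-3.1674 − 3.9370·-3.2316 = +12.5266 (running +50.3297)
  i=7: 3.9370·0.3459 − 4.6949·-3.1674 = +16.2326 (running +66.5623)
Area = |Σ|/2 = |66.5623|/2 = 33.2811

Area at t=0.401: 33.2811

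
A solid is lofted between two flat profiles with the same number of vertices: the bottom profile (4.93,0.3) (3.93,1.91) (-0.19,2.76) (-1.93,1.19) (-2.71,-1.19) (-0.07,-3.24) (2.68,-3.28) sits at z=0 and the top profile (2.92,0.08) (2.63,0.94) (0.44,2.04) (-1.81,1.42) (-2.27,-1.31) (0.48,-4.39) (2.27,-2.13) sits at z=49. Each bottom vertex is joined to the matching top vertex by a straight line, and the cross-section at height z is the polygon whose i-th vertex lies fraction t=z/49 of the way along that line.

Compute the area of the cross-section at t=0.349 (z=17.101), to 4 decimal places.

Cross-section at t=0.349: each vertex is (1-t)·p0[i] + t·p1[i].
  v1: (1-0.349)·(4.93,0.3) + 0.349·(2.92,0.08) = (4.2285,0.2232)
  v2: (1-0.349)·(3.93,1.91) + 0.349·(2.63,0.94) = (3.4763,1.5715)
  v3: (1-0.349)·(-0.19,2.76) + 0.349·(0.44,2.04) = (0.0299,2.5087)
  v4: (1-0.349)·(-1.93,1.19) + 0.349·(-1.81,1.42) = (-1.8881,1.2703)
  v5: (1-0.349)·(-2.71,-1.19) + 0.349·(-2.27,-1.31) = (-2.5564,-1.2319)
  v6: (1-0.349)·(-0.07,-3.24) + 0.349·(0.48,-4.39) = (0.1219,-3.6414)
  v7: (1-0.349)·(2.68,-3.28) + 0.349·(2.27,-2.13) = (2.5369,-2.8786)
Shoelace sum Σ(x_i·y_{i+1} − x_{i+1}·y_i):
  i=1: 4.2285·1.5715 − 3.4763·0.2232 = +5.8690 (running +5.8690)
  i=2: 3.4763·2.5087 − 0.0299·1.5715 = +8.6741 (running +14.5431)
  i=3: 0.0299·1.2703 − -1.8881·2.5087 = +4.7747 (running +19.3178)
  i=4: -1.8881·-1.2319 − -2.5564·1.2703 = +5.5733 (running +24.8911)
  i=5: -2.5564·-3.6414 − 0.1219·-1.2319 = +9.4591 (running +34.3503)
  i=6: 0.1219·-2.8786 − 2.5369·-3.6414 = +8.8867 (running +43.2370)
  i=7: 2.5369·0.2232 − 4.2285·-2.8786 = +12.7387 (running +55.9757)
Area = |Σ|/2 = |55.9757|/2 = 27.9878

Area at t=0.349: 27.9878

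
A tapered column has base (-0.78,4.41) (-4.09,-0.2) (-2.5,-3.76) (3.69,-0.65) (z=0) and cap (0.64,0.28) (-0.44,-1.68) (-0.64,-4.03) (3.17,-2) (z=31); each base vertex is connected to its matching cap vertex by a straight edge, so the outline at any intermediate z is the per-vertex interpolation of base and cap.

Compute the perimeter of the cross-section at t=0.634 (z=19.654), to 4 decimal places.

Perimeter at t=0.634: 16.2146

Cross-section at t=0.634: each vertex is (1-t)·p0[i] + t·p1[i].
  v1: (1-0.634)·(-0.78,4.41) + 0.634·(0.64,0.28) = (0.1203,1.7916)
  v2: (1-0.634)·(-4.09,-0.2) + 0.634·(-0.44,-1.68) = (-1.7759,-1.1383)
  v3: (1-0.634)·(-2.5,-3.76) + 0.634·(-0.64,-4.03) = (-1.3208,-3.9312)
  v4: (1-0.634)·(3.69,-0.65) + 0.634·(3.17,-2) = (3.3603,-1.5059)
Perimeter = Σ |v_{i+1} − v_i|:
  edge 1→2: √(-1.8962² + -2.9299²) = 3.4900 (running 3.4900)
  edge 2→3: √(0.4551² + -2.7929²) = 2.8297 (running 6.3197)
  edge 3→4: √(4.6811² + 2.4253²) = 5.2720 (running 11.5917)
  edge 4→1: √(-3.2400² + 3.2975²) = 4.6229 (running 16.2146)
Perimeter = 16.2146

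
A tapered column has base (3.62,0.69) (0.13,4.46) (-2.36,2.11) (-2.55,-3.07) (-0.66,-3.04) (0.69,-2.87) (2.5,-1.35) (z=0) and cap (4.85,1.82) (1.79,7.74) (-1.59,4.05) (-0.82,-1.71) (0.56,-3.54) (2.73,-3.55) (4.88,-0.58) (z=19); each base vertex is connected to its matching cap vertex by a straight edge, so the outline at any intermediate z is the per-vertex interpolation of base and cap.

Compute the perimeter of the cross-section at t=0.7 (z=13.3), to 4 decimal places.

Cross-section at t=0.7: each vertex is (1-t)·p0[i] + t·p1[i].
  v1: (1-0.7)·(3.62,0.69) + 0.7·(4.85,1.82) = (4.4810,1.4810)
  v2: (1-0.7)·(0.13,4.46) + 0.7·(1.79,7.74) = (1.2920,6.7560)
  v3: (1-0.7)·(-2.36,2.11) + 0.7·(-1.59,4.05) = (-1.8210,3.4680)
  v4: (1-0.7)·(-2.55,-3.07) + 0.7·(-0.82,-1.71) = (-1.3390,-2.1180)
  v5: (1-0.7)·(-0.66,-3.04) + 0.7·(0.56,-3.54) = (0.1940,-3.3900)
  v6: (1-0.7)·(0.69,-2.87) + 0.7·(2.73,-3.55) = (2.1180,-3.3460)
  v7: (1-0.7)·(2.5,-1.35) + 0.7·(4.88,-0.58) = (4.1660,-0.8110)
Perimeter = Σ |v_{i+1} − v_i|:
  edge 1→2: √(-3.1890² + 5.2750²) = 6.1640 (running 6.1640)
  edge 2→3: √(-3.1130² + -3.2880²) = 4.5279 (running 10.6919)
  edge 3→4: √(0.4820² + -5.5860²) = 5.6068 (running 16.2987)
  edge 4→5: √(1.5330² + -1.2720²) = 1.9920 (running 18.2907)
  edge 5→6: √(1.9240² + 0.0440²) = 1.9245 (running 20.2152)
  edge 6→7: √(2.0480² + 2.5350²) = 3.2589 (running 23.4741)
  edge 7→1: √(0.3150² + 2.2920²) = 2.3135 (running 25.7876)
Perimeter = 25.7876

Perimeter at t=0.7: 25.7876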